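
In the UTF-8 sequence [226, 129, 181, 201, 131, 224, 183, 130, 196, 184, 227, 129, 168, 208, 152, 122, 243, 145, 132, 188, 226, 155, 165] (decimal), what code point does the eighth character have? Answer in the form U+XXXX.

U+D113C

Offset 0: leading byte 0xE2 = 11100010 → 3-byte char #1 = E2 81 B5.
Offset 3: leading byte 0xC9 = 11001001 → 2-byte char #2 = C9 83.
Offset 5: leading byte 0xE0 = 11100000 → 3-byte char #3 = E0 B7 82.
Offset 8: leading byte 0xC4 = 11000100 → 2-byte char #4 = C4 B8.
Offset 10: leading byte 0xE3 = 11100011 → 3-byte char #5 = E3 81 A8.
Offset 13: leading byte 0xD0 = 11010000 → 2-byte char #6 = D0 98.
Offset 15: leading byte 0x7A = 01111010 → 1-byte char #7 = 7A.
Offset 16: leading byte 0xF3 = 11110011 → 4-byte char #8 = F3 91 84 BC.
Leading byte 0xF3 = 11110011 matches 11110xxx → 4-byte sequence.
Byte 1: 0xF3 = 11110011, payload 011 (3 bits).
Byte 2: 0x91 = 10010001 (10xxxxxx ✓), payload 010001.
Byte 3: 0x84 = 10000100 (10xxxxxx ✓), payload 000100.
Byte 4: 0xBC = 10111100 (10xxxxxx ✓), payload 111100.
Concatenate: 011010001000100111100 = 0xD113C (21 bits → U+D113C).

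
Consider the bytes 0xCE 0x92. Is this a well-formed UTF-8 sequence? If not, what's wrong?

valid

Leading byte 0xCE = 11001110 → 2-byte form.
Continuation bytes 0x92=10010010 all match 10xxxxxx.
Decoded value 0x392 is ≥ 0x80 (shortest form) and not a surrogate.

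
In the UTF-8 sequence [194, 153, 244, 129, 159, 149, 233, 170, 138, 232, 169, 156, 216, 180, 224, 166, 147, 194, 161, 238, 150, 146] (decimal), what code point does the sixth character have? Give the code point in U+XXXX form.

Offset 0: leading byte 0xC2 = 11000010 → 2-byte char #1 = C2 99.
Offset 2: leading byte 0xF4 = 11110100 → 4-byte char #2 = F4 81 9F 95.
Offset 6: leading byte 0xE9 = 11101001 → 3-byte char #3 = E9 AA 8A.
Offset 9: leading byte 0xE8 = 11101000 → 3-byte char #4 = E8 A9 9C.
Offset 12: leading byte 0xD8 = 11011000 → 2-byte char #5 = D8 B4.
Offset 14: leading byte 0xE0 = 11100000 → 3-byte char #6 = E0 A6 93.
Leading byte 0xE0 = 11100000 matches 1110xxxx → 3-byte sequence.
Byte 1: 0xE0 = 11100000, payload 0000 (4 bits).
Byte 2: 0xA6 = 10100110 (10xxxxxx ✓), payload 100110.
Byte 3: 0x93 = 10010011 (10xxxxxx ✓), payload 010011.
Concatenate: 0000100110010011 = 0x993 (16 bits → U+0993).

U+0993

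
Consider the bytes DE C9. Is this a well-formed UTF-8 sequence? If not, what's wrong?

Leading byte 0xDE = 11011110 → 2-byte form.
Byte 2 is 0xC9 = 11001001, which is not 10xxxxxx — expected a continuation byte.

invalid (non-continuation byte where continuation expected)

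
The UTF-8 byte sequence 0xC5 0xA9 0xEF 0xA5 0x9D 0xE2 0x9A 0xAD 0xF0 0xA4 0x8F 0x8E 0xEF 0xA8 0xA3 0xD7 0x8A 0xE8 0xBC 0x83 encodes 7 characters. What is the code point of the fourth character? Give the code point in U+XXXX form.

U+243CE

Offset 0: leading byte 0xC5 = 11000101 → 2-byte char #1 = C5 A9.
Offset 2: leading byte 0xEF = 11101111 → 3-byte char #2 = EF A5 9D.
Offset 5: leading byte 0xE2 = 11100010 → 3-byte char #3 = E2 9A AD.
Offset 8: leading byte 0xF0 = 11110000 → 4-byte char #4 = F0 A4 8F 8E.
Leading byte 0xF0 = 11110000 matches 11110xxx → 4-byte sequence.
Byte 1: 0xF0 = 11110000, payload 000 (3 bits).
Byte 2: 0xA4 = 10100100 (10xxxxxx ✓), payload 100100.
Byte 3: 0x8F = 10001111 (10xxxxxx ✓), payload 001111.
Byte 4: 0x8E = 10001110 (10xxxxxx ✓), payload 001110.
Concatenate: 000100100001111001110 = 0x243CE (21 bits → U+243CE).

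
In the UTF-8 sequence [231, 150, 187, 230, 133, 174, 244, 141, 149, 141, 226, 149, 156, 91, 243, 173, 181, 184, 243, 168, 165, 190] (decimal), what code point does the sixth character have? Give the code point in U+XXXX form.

Offset 0: leading byte 0xE7 = 11100111 → 3-byte char #1 = E7 96 BB.
Offset 3: leading byte 0xE6 = 11100110 → 3-byte char #2 = E6 85 AE.
Offset 6: leading byte 0xF4 = 11110100 → 4-byte char #3 = F4 8D 95 8D.
Offset 10: leading byte 0xE2 = 11100010 → 3-byte char #4 = E2 95 9C.
Offset 13: leading byte 0x5B = 01011011 → 1-byte char #5 = 5B.
Offset 14: leading byte 0xF3 = 11110011 → 4-byte char #6 = F3 AD B5 B8.
Leading byte 0xF3 = 11110011 matches 11110xxx → 4-byte sequence.
Byte 1: 0xF3 = 11110011, payload 011 (3 bits).
Byte 2: 0xAD = 10101101 (10xxxxxx ✓), payload 101101.
Byte 3: 0xB5 = 10110101 (10xxxxxx ✓), payload 110101.
Byte 4: 0xB8 = 10111000 (10xxxxxx ✓), payload 111000.
Concatenate: 011101101110101111000 = 0xEDD78 (21 bits → U+EDD78).

U+EDD78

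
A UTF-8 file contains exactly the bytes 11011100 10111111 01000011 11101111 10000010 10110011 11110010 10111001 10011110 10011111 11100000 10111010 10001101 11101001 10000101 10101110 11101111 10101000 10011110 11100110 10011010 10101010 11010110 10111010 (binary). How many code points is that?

9

Byte at offset 0: 0xDC = 11011100 → 2-byte char (#1). Advance 2.
Byte at offset 2: 0x43 = 01000011 → 1-byte char (#2). Advance 1.
Byte at offset 3: 0xEF = 11101111 → 3-byte char (#3). Advance 3.
Byte at offset 6: 0xF2 = 11110010 → 4-byte char (#4). Advance 4.
Byte at offset 10: 0xE0 = 11100000 → 3-byte char (#5). Advance 3.
Byte at offset 13: 0xE9 = 11101001 → 3-byte char (#6). Advance 3.
Byte at offset 16: 0xEF = 11101111 → 3-byte char (#7). Advance 3.
Byte at offset 19: 0xE6 = 11100110 → 3-byte char (#8). Advance 3.
Byte at offset 22: 0xD6 = 11010110 → 2-byte char (#9). Advance 2.
Reached end at offset 24 after 9 code points.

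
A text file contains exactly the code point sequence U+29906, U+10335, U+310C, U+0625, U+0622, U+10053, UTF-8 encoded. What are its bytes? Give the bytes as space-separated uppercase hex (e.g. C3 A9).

U+29906: 4-byte form → F0 A9 A4 86.
U+10335: 4-byte form → F0 90 8C B5.
U+310C: 3-byte form → E3 84 8C.
U+0625: 2-byte form → D8 A5.
U+0622: 2-byte form → D8 A2.
U+10053: 4-byte form → F0 90 81 93.
Concatenated (19 bytes): F0 A9 A4 86 F0 90 8C B5 E3 84 8C D8 A5 D8 A2 F0 90 81 93.

F0 A9 A4 86 F0 90 8C B5 E3 84 8C D8 A5 D8 A2 F0 90 81 93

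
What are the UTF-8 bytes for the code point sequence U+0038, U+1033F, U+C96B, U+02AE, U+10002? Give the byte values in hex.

38 F0 90 8C BF EC A5 AB CA AE F0 90 80 82

U+0038: 1-byte form → 38.
U+1033F: 4-byte form → F0 90 8C BF.
U+C96B: 3-byte form → EC A5 AB.
U+02AE: 2-byte form → CA AE.
U+10002: 4-byte form → F0 90 80 82.
Concatenated (14 bytes): 38 F0 90 8C BF EC A5 AB CA AE F0 90 80 82.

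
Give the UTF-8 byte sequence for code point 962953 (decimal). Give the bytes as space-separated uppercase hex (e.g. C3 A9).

U+EB189 = 0xEB189 = 962953 decimal. In range U+10000–U+10FFFF → 4-byte form: 11110xxx 10xxxxxx 10xxxxxx 10xxxxxx.
Binary (21 bits): 011101011000110001001.
Split 3+6+6+6: 011 | 101011 | 000110 | 001001.
Byte 1: 11110011 = 0xF3.
Byte 2: 10101011 = 0xAB.
Byte 3: 10000110 = 0x86.
Byte 4: 10001001 = 0x89.

F3 AB 86 89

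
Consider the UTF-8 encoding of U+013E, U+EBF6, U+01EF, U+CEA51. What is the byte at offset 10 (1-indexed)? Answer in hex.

1-indexed offset 10 is 0-indexed offset 9.
U+013E → 2-byte form C4 BE at offsets 0–1.
U+EBF6 → 3-byte form EE AF B6 at offsets 2–4.
U+01EF → 2-byte form C7 AF at offsets 5–6.
U+CEA51 → 4-byte form F3 8E A9 91 at offsets 7–10.
Offset 9 falls in char 4's range; it's byte 3 of F3 8E A9 91 = 0xA9.

0xA9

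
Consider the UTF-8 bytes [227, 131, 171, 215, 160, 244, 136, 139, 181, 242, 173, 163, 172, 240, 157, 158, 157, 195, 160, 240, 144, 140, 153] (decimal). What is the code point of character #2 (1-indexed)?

Offset 0: leading byte 0xE3 = 11100011 → 3-byte char #1 = E3 83 AB.
Offset 3: leading byte 0xD7 = 11010111 → 2-byte char #2 = D7 A0.
Leading byte 0xD7 = 11010111 matches 110xxxxx → 2-byte sequence.
Byte 1: 0xD7 = 11010111, payload 10111 (5 bits).
Byte 2: 0xA0 = 10100000 (10xxxxxx ✓), payload 100000.
Concatenate: 10111100000 = 0x5E0 (11 bits → U+05E0).

U+05E0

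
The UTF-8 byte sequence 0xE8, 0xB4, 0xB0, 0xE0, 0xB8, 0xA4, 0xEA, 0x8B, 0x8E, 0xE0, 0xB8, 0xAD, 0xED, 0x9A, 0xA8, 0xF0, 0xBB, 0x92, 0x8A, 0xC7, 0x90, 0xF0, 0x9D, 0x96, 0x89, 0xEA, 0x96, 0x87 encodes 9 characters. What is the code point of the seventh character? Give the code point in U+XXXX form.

Offset 0: leading byte 0xE8 = 11101000 → 3-byte char #1 = E8 B4 B0.
Offset 3: leading byte 0xE0 = 11100000 → 3-byte char #2 = E0 B8 A4.
Offset 6: leading byte 0xEA = 11101010 → 3-byte char #3 = EA 8B 8E.
Offset 9: leading byte 0xE0 = 11100000 → 3-byte char #4 = E0 B8 AD.
Offset 12: leading byte 0xED = 11101101 → 3-byte char #5 = ED 9A A8.
Offset 15: leading byte 0xF0 = 11110000 → 4-byte char #6 = F0 BB 92 8A.
Offset 19: leading byte 0xC7 = 11000111 → 2-byte char #7 = C7 90.
Leading byte 0xC7 = 11000111 matches 110xxxxx → 2-byte sequence.
Byte 1: 0xC7 = 11000111, payload 00111 (5 bits).
Byte 2: 0x90 = 10010000 (10xxxxxx ✓), payload 010000.
Concatenate: 00111010000 = 0x1D0 (11 bits → U+01D0).

U+01D0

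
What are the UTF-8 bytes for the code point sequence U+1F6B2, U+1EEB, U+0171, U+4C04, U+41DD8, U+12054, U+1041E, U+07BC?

F0 9F 9A B2 E1 BB AB C5 B1 E4 B0 84 F1 81 B7 98 F0 92 81 94 F0 90 90 9E DE BC

U+1F6B2: 4-byte form → F0 9F 9A B2.
U+1EEB: 3-byte form → E1 BB AB.
U+0171: 2-byte form → C5 B1.
U+4C04: 3-byte form → E4 B0 84.
U+41DD8: 4-byte form → F1 81 B7 98.
U+12054: 4-byte form → F0 92 81 94.
U+1041E: 4-byte form → F0 90 90 9E.
U+07BC: 2-byte form → DE BC.
Concatenated (26 bytes): F0 9F 9A B2 E1 BB AB C5 B1 E4 B0 84 F1 81 B7 98 F0 92 81 94 F0 90 90 9E DE BC.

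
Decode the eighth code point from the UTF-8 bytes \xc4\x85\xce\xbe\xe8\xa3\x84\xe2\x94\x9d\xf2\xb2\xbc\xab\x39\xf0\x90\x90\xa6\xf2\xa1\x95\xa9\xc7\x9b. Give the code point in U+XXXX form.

U+A1569

Offset 0: leading byte 0xC4 = 11000100 → 2-byte char #1 = C4 85.
Offset 2: leading byte 0xCE = 11001110 → 2-byte char #2 = CE BE.
Offset 4: leading byte 0xE8 = 11101000 → 3-byte char #3 = E8 A3 84.
Offset 7: leading byte 0xE2 = 11100010 → 3-byte char #4 = E2 94 9D.
Offset 10: leading byte 0xF2 = 11110010 → 4-byte char #5 = F2 B2 BC AB.
Offset 14: leading byte 0x39 = 00111001 → 1-byte char #6 = 39.
Offset 15: leading byte 0xF0 = 11110000 → 4-byte char #7 = F0 90 90 A6.
Offset 19: leading byte 0xF2 = 11110010 → 4-byte char #8 = F2 A1 95 A9.
Leading byte 0xF2 = 11110010 matches 11110xxx → 4-byte sequence.
Byte 1: 0xF2 = 11110010, payload 010 (3 bits).
Byte 2: 0xA1 = 10100001 (10xxxxxx ✓), payload 100001.
Byte 3: 0x95 = 10010101 (10xxxxxx ✓), payload 010101.
Byte 4: 0xA9 = 10101001 (10xxxxxx ✓), payload 101001.
Concatenate: 010100001010101101001 = 0xA1569 (21 bits → U+A1569).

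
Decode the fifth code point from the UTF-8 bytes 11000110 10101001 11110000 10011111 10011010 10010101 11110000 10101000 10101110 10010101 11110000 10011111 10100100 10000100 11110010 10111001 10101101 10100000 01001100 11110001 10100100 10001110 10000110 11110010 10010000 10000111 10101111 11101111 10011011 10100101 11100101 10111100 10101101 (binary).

Offset 0: leading byte 0xC6 = 11000110 → 2-byte char #1 = C6 A9.
Offset 2: leading byte 0xF0 = 11110000 → 4-byte char #2 = F0 9F 9A 95.
Offset 6: leading byte 0xF0 = 11110000 → 4-byte char #3 = F0 A8 AE 95.
Offset 10: leading byte 0xF0 = 11110000 → 4-byte char #4 = F0 9F A4 84.
Offset 14: leading byte 0xF2 = 11110010 → 4-byte char #5 = F2 B9 AD A0.
Leading byte 0xF2 = 11110010 matches 11110xxx → 4-byte sequence.
Byte 1: 0xF2 = 11110010, payload 010 (3 bits).
Byte 2: 0xB9 = 10111001 (10xxxxxx ✓), payload 111001.
Byte 3: 0xAD = 10101101 (10xxxxxx ✓), payload 101101.
Byte 4: 0xA0 = 10100000 (10xxxxxx ✓), payload 100000.
Concatenate: 010111001101101100000 = 0xB9B60 (21 bits → U+B9B60).

U+B9B60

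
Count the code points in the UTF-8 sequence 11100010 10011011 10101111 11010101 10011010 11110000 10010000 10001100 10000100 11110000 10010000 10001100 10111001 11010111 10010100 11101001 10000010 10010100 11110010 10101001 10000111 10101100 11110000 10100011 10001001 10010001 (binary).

Byte at offset 0: 0xE2 = 11100010 → 3-byte char (#1). Advance 3.
Byte at offset 3: 0xD5 = 11010101 → 2-byte char (#2). Advance 2.
Byte at offset 5: 0xF0 = 11110000 → 4-byte char (#3). Advance 4.
Byte at offset 9: 0xF0 = 11110000 → 4-byte char (#4). Advance 4.
Byte at offset 13: 0xD7 = 11010111 → 2-byte char (#5). Advance 2.
Byte at offset 15: 0xE9 = 11101001 → 3-byte char (#6). Advance 3.
Byte at offset 18: 0xF2 = 11110010 → 4-byte char (#7). Advance 4.
Byte at offset 22: 0xF0 = 11110000 → 4-byte char (#8). Advance 4.
Reached end at offset 26 after 8 code points.

8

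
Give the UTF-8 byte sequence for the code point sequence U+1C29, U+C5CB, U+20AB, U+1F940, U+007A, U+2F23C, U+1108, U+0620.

U+1C29: 3-byte form → E1 B0 A9.
U+C5CB: 3-byte form → EC 97 8B.
U+20AB: 3-byte form → E2 82 AB.
U+1F940: 4-byte form → F0 9F A5 80.
U+007A: 1-byte form → 7A.
U+2F23C: 4-byte form → F0 AF 88 BC.
U+1108: 3-byte form → E1 84 88.
U+0620: 2-byte form → D8 A0.
Concatenated (23 bytes): E1 B0 A9 EC 97 8B E2 82 AB F0 9F A5 80 7A F0 AF 88 BC E1 84 88 D8 A0.

E1 B0 A9 EC 97 8B E2 82 AB F0 9F A5 80 7A F0 AF 88 BC E1 84 88 D8 A0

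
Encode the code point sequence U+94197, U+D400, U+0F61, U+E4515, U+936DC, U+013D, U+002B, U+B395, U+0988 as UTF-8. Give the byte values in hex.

F2 94 86 97 ED 90 80 E0 BD A1 F3 A4 94 95 F2 93 9B 9C C4 BD 2B EB 8E 95 E0 A6 88

U+94197: 4-byte form → F2 94 86 97.
U+D400: 3-byte form → ED 90 80.
U+0F61: 3-byte form → E0 BD A1.
U+E4515: 4-byte form → F3 A4 94 95.
U+936DC: 4-byte form → F2 93 9B 9C.
U+013D: 2-byte form → C4 BD.
U+002B: 1-byte form → 2B.
U+B395: 3-byte form → EB 8E 95.
U+0988: 3-byte form → E0 A6 88.
Concatenated (27 bytes): F2 94 86 97 ED 90 80 E0 BD A1 F3 A4 94 95 F2 93 9B 9C C4 BD 2B EB 8E 95 E0 A6 88.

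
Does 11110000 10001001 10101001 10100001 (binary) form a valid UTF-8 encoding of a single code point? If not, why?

Leading byte 0xF0 = 11110000 → 4-byte form.
Continuation bytes all match 10xxxxxx. Payload decodes to 0x9A61.
But 0x9A61 < 0x10000, the minimum for a 4-byte sequence — this is an overlong encoding.

invalid (overlong encoding)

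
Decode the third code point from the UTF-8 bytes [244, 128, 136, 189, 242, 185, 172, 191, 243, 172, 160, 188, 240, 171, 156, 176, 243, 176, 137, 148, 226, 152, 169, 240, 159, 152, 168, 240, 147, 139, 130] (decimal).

Offset 0: leading byte 0xF4 = 11110100 → 4-byte char #1 = F4 80 88 BD.
Offset 4: leading byte 0xF2 = 11110010 → 4-byte char #2 = F2 B9 AC BF.
Offset 8: leading byte 0xF3 = 11110011 → 4-byte char #3 = F3 AC A0 BC.
Leading byte 0xF3 = 11110011 matches 11110xxx → 4-byte sequence.
Byte 1: 0xF3 = 11110011, payload 011 (3 bits).
Byte 2: 0xAC = 10101100 (10xxxxxx ✓), payload 101100.
Byte 3: 0xA0 = 10100000 (10xxxxxx ✓), payload 100000.
Byte 4: 0xBC = 10111100 (10xxxxxx ✓), payload 111100.
Concatenate: 011101100100000111100 = 0xEC83C (21 bits → U+EC83C).

U+EC83C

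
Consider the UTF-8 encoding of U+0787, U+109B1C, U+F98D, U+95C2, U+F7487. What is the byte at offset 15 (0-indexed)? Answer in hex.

0x87

U+0787 → 2-byte form DE 87 at offsets 0–1.
U+109B1C → 4-byte form F4 89 AC 9C at offsets 2–5.
U+F98D → 3-byte form EF A6 8D at offsets 6–8.
U+95C2 → 3-byte form E9 97 82 at offsets 9–11.
U+F7487 → 4-byte form F3 B7 92 87 at offsets 12–15.
Offset 15 falls in char 5's range; it's byte 4 of F3 B7 92 87 = 0x87.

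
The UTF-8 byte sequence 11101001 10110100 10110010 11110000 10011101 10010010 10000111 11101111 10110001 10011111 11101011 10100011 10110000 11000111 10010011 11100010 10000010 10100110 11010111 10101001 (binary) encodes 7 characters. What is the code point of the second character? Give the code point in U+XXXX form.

Offset 0: leading byte 0xE9 = 11101001 → 3-byte char #1 = E9 B4 B2.
Offset 3: leading byte 0xF0 = 11110000 → 4-byte char #2 = F0 9D 92 87.
Leading byte 0xF0 = 11110000 matches 11110xxx → 4-byte sequence.
Byte 1: 0xF0 = 11110000, payload 000 (3 bits).
Byte 2: 0x9D = 10011101 (10xxxxxx ✓), payload 011101.
Byte 3: 0x92 = 10010010 (10xxxxxx ✓), payload 010010.
Byte 4: 0x87 = 10000111 (10xxxxxx ✓), payload 000111.
Concatenate: 000011101010010000111 = 0x1D487 (21 bits → U+1D487).

U+1D487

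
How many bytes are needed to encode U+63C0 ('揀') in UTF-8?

U+63C0 = 0x63C0. UTF-8 uses 1 byte below 0x80, 2 below 0x800, 3 below 0x10000, 4 up to 0x10FFFF. 0x63C0 is in U+0800–U+FFFF → 3 bytes.

3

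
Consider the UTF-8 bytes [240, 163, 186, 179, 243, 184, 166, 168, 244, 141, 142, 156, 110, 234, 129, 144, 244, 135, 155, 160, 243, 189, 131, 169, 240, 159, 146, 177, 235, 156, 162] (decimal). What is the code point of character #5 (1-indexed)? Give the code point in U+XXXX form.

Offset 0: leading byte 0xF0 = 11110000 → 4-byte char #1 = F0 A3 BA B3.
Offset 4: leading byte 0xF3 = 11110011 → 4-byte char #2 = F3 B8 A6 A8.
Offset 8: leading byte 0xF4 = 11110100 → 4-byte char #3 = F4 8D 8E 9C.
Offset 12: leading byte 0x6E = 01101110 → 1-byte char #4 = 6E.
Offset 13: leading byte 0xEA = 11101010 → 3-byte char #5 = EA 81 90.
Leading byte 0xEA = 11101010 matches 1110xxxx → 3-byte sequence.
Byte 1: 0xEA = 11101010, payload 1010 (4 bits).
Byte 2: 0x81 = 10000001 (10xxxxxx ✓), payload 000001.
Byte 3: 0x90 = 10010000 (10xxxxxx ✓), payload 010000.
Concatenate: 1010000001010000 = 0xA050 (16 bits → U+A050).

U+A050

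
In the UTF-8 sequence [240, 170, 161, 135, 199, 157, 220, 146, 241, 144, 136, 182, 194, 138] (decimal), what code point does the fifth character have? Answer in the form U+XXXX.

U+008A

Offset 0: leading byte 0xF0 = 11110000 → 4-byte char #1 = F0 AA A1 87.
Offset 4: leading byte 0xC7 = 11000111 → 2-byte char #2 = C7 9D.
Offset 6: leading byte 0xDC = 11011100 → 2-byte char #3 = DC 92.
Offset 8: leading byte 0xF1 = 11110001 → 4-byte char #4 = F1 90 88 B6.
Offset 12: leading byte 0xC2 = 11000010 → 2-byte char #5 = C2 8A.
Leading byte 0xC2 = 11000010 matches 110xxxxx → 2-byte sequence.
Byte 1: 0xC2 = 11000010, payload 00010 (5 bits).
Byte 2: 0x8A = 10001010 (10xxxxxx ✓), payload 001010.
Concatenate: 00010001010 = 0x8A (11 bits → U+008A).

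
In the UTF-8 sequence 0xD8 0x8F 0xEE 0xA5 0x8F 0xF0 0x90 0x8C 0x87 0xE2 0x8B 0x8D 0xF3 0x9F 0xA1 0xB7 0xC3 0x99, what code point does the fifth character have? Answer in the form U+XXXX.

Offset 0: leading byte 0xD8 = 11011000 → 2-byte char #1 = D8 8F.
Offset 2: leading byte 0xEE = 11101110 → 3-byte char #2 = EE A5 8F.
Offset 5: leading byte 0xF0 = 11110000 → 4-byte char #3 = F0 90 8C 87.
Offset 9: leading byte 0xE2 = 11100010 → 3-byte char #4 = E2 8B 8D.
Offset 12: leading byte 0xF3 = 11110011 → 4-byte char #5 = F3 9F A1 B7.
Leading byte 0xF3 = 11110011 matches 11110xxx → 4-byte sequence.
Byte 1: 0xF3 = 11110011, payload 011 (3 bits).
Byte 2: 0x9F = 10011111 (10xxxxxx ✓), payload 011111.
Byte 3: 0xA1 = 10100001 (10xxxxxx ✓), payload 100001.
Byte 4: 0xB7 = 10110111 (10xxxxxx ✓), payload 110111.
Concatenate: 011011111100001110111 = 0xDF877 (21 bits → U+DF877).

U+DF877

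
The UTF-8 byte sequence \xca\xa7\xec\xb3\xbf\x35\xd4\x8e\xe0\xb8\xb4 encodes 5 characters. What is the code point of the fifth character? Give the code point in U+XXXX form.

Offset 0: leading byte 0xCA = 11001010 → 2-byte char #1 = CA A7.
Offset 2: leading byte 0xEC = 11101100 → 3-byte char #2 = EC B3 BF.
Offset 5: leading byte 0x35 = 00110101 → 1-byte char #3 = 35.
Offset 6: leading byte 0xD4 = 11010100 → 2-byte char #4 = D4 8E.
Offset 8: leading byte 0xE0 = 11100000 → 3-byte char #5 = E0 B8 B4.
Leading byte 0xE0 = 11100000 matches 1110xxxx → 3-byte sequence.
Byte 1: 0xE0 = 11100000, payload 0000 (4 bits).
Byte 2: 0xB8 = 10111000 (10xxxxxx ✓), payload 111000.
Byte 3: 0xB4 = 10110100 (10xxxxxx ✓), payload 110100.
Concatenate: 0000111000110100 = 0xE34 (16 bits → U+0E34).

U+0E34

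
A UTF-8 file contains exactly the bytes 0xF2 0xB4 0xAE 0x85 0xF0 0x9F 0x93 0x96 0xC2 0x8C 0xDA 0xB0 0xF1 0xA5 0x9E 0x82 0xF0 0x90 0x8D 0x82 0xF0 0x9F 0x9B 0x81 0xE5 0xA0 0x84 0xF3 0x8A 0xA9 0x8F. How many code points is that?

9

Byte at offset 0: 0xF2 = 11110010 → 4-byte char (#1). Advance 4.
Byte at offset 4: 0xF0 = 11110000 → 4-byte char (#2). Advance 4.
Byte at offset 8: 0xC2 = 11000010 → 2-byte char (#3). Advance 2.
Byte at offset 10: 0xDA = 11011010 → 2-byte char (#4). Advance 2.
Byte at offset 12: 0xF1 = 11110001 → 4-byte char (#5). Advance 4.
Byte at offset 16: 0xF0 = 11110000 → 4-byte char (#6). Advance 4.
Byte at offset 20: 0xF0 = 11110000 → 4-byte char (#7). Advance 4.
Byte at offset 24: 0xE5 = 11100101 → 3-byte char (#8). Advance 3.
Byte at offset 27: 0xF3 = 11110011 → 4-byte char (#9). Advance 4.
Reached end at offset 31 after 9 code points.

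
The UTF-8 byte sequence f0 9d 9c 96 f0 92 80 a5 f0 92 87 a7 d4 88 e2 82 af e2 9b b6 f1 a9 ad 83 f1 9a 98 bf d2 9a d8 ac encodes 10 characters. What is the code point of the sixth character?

U+26F6

Offset 0: leading byte 0xF0 = 11110000 → 4-byte char #1 = F0 9D 9C 96.
Offset 4: leading byte 0xF0 = 11110000 → 4-byte char #2 = F0 92 80 A5.
Offset 8: leading byte 0xF0 = 11110000 → 4-byte char #3 = F0 92 87 A7.
Offset 12: leading byte 0xD4 = 11010100 → 2-byte char #4 = D4 88.
Offset 14: leading byte 0xE2 = 11100010 → 3-byte char #5 = E2 82 AF.
Offset 17: leading byte 0xE2 = 11100010 → 3-byte char #6 = E2 9B B6.
Leading byte 0xE2 = 11100010 matches 1110xxxx → 3-byte sequence.
Byte 1: 0xE2 = 11100010, payload 0010 (4 bits).
Byte 2: 0x9B = 10011011 (10xxxxxx ✓), payload 011011.
Byte 3: 0xB6 = 10110110 (10xxxxxx ✓), payload 110110.
Concatenate: 0010011011110110 = 0x26F6 (16 bits → U+26F6).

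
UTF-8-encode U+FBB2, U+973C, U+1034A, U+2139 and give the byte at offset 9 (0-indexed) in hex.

U+FBB2 → 3-byte form EF AE B2 at offsets 0–2.
U+973C → 3-byte form E9 9C BC at offsets 3–5.
U+1034A → 4-byte form F0 90 8D 8A at offsets 6–9.
Offset 9 falls in char 3's range; it's byte 4 of F0 90 8D 8A = 0x8A.

0x8A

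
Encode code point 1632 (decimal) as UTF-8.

D9 A0

U+0660 = 0x660 = 1632 decimal. In range U+0080–U+07FF → 2-byte form: 110xxxxx 10xxxxxx.
Binary (11 bits): 11001100000.
Split 5+6: 11001 | 100000.
Byte 1: 11011001 = 0xD9.
Byte 2: 10100000 = 0xA0.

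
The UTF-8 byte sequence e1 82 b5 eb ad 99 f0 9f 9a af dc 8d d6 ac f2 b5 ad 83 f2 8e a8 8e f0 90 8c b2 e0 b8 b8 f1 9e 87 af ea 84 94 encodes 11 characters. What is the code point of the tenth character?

U+5E1EF

Offset 0: leading byte 0xE1 = 11100001 → 3-byte char #1 = E1 82 B5.
Offset 3: leading byte 0xEB = 11101011 → 3-byte char #2 = EB AD 99.
Offset 6: leading byte 0xF0 = 11110000 → 4-byte char #3 = F0 9F 9A AF.
Offset 10: leading byte 0xDC = 11011100 → 2-byte char #4 = DC 8D.
Offset 12: leading byte 0xD6 = 11010110 → 2-byte char #5 = D6 AC.
Offset 14: leading byte 0xF2 = 11110010 → 4-byte char #6 = F2 B5 AD 83.
Offset 18: leading byte 0xF2 = 11110010 → 4-byte char #7 = F2 8E A8 8E.
Offset 22: leading byte 0xF0 = 11110000 → 4-byte char #8 = F0 90 8C B2.
Offset 26: leading byte 0xE0 = 11100000 → 3-byte char #9 = E0 B8 B8.
Offset 29: leading byte 0xF1 = 11110001 → 4-byte char #10 = F1 9E 87 AF.
Leading byte 0xF1 = 11110001 matches 11110xxx → 4-byte sequence.
Byte 1: 0xF1 = 11110001, payload 001 (3 bits).
Byte 2: 0x9E = 10011110 (10xxxxxx ✓), payload 011110.
Byte 3: 0x87 = 10000111 (10xxxxxx ✓), payload 000111.
Byte 4: 0xAF = 10101111 (10xxxxxx ✓), payload 101111.
Concatenate: 001011110000111101111 = 0x5E1EF (21 bits → U+5E1EF).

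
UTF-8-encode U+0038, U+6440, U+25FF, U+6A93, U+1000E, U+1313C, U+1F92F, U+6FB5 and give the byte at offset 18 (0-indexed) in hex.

U+0038 → 1-byte form 38 at offsets 0–0.
U+6440 → 3-byte form E6 91 80 at offsets 1–3.
U+25FF → 3-byte form E2 97 BF at offsets 4–6.
U+6A93 → 3-byte form E6 AA 93 at offsets 7–9.
U+1000E → 4-byte form F0 90 80 8E at offsets 10–13.
U+1313C → 4-byte form F0 93 84 BC at offsets 14–17.
U+1F92F → 4-byte form F0 9F A4 AF at offsets 18–21.
Offset 18 falls in char 7's range; it's byte 1 of F0 9F A4 AF = 0xF0.

0xF0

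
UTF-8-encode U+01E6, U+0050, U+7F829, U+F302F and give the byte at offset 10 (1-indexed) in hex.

1-indexed offset 10 is 0-indexed offset 9.
U+01E6 → 2-byte form C7 A6 at offsets 0–1.
U+0050 → 1-byte form 50 at offsets 2–2.
U+7F829 → 4-byte form F1 BF A0 A9 at offsets 3–6.
U+F302F → 4-byte form F3 B3 80 AF at offsets 7–10.
Offset 9 falls in char 4's range; it's byte 3 of F3 B3 80 AF = 0x80.

0x80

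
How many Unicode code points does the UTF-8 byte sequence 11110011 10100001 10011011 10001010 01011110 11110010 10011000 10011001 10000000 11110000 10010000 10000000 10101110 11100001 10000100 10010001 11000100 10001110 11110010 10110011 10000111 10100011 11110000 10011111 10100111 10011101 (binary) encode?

Byte at offset 0: 0xF3 = 11110011 → 4-byte char (#1). Advance 4.
Byte at offset 4: 0x5E = 01011110 → 1-byte char (#2). Advance 1.
Byte at offset 5: 0xF2 = 11110010 → 4-byte char (#3). Advance 4.
Byte at offset 9: 0xF0 = 11110000 → 4-byte char (#4). Advance 4.
Byte at offset 13: 0xE1 = 11100001 → 3-byte char (#5). Advance 3.
Byte at offset 16: 0xC4 = 11000100 → 2-byte char (#6). Advance 2.
Byte at offset 18: 0xF2 = 11110010 → 4-byte char (#7). Advance 4.
Byte at offset 22: 0xF0 = 11110000 → 4-byte char (#8). Advance 4.
Reached end at offset 26 after 8 code points.

8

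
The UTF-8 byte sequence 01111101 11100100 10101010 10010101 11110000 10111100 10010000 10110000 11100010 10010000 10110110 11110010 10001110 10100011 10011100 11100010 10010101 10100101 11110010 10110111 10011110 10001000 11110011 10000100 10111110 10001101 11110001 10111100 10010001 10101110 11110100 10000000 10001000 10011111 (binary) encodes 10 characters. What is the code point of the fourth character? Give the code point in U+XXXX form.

U+2436

Offset 0: leading byte 0x7D = 01111101 → 1-byte char #1 = 7D.
Offset 1: leading byte 0xE4 = 11100100 → 3-byte char #2 = E4 AA 95.
Offset 4: leading byte 0xF0 = 11110000 → 4-byte char #3 = F0 BC 90 B0.
Offset 8: leading byte 0xE2 = 11100010 → 3-byte char #4 = E2 90 B6.
Leading byte 0xE2 = 11100010 matches 1110xxxx → 3-byte sequence.
Byte 1: 0xE2 = 11100010, payload 0010 (4 bits).
Byte 2: 0x90 = 10010000 (10xxxxxx ✓), payload 010000.
Byte 3: 0xB6 = 10110110 (10xxxxxx ✓), payload 110110.
Concatenate: 0010010000110110 = 0x2436 (16 bits → U+2436).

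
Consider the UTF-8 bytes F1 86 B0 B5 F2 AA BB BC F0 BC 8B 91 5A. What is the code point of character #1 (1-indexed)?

Offset 0: leading byte 0xF1 = 11110001 → 4-byte char #1 = F1 86 B0 B5.
Leading byte 0xF1 = 11110001 matches 11110xxx → 4-byte sequence.
Byte 1: 0xF1 = 11110001, payload 001 (3 bits).
Byte 2: 0x86 = 10000110 (10xxxxxx ✓), payload 000110.
Byte 3: 0xB0 = 10110000 (10xxxxxx ✓), payload 110000.
Byte 4: 0xB5 = 10110101 (10xxxxxx ✓), payload 110101.
Concatenate: 001000110110000110101 = 0x46C35 (21 bits → U+46C35).

U+46C35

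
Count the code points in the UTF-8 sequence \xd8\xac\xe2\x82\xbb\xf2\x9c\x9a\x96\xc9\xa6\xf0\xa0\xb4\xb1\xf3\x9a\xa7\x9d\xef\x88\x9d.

Byte at offset 0: 0xD8 = 11011000 → 2-byte char (#1). Advance 2.
Byte at offset 2: 0xE2 = 11100010 → 3-byte char (#2). Advance 3.
Byte at offset 5: 0xF2 = 11110010 → 4-byte char (#3). Advance 4.
Byte at offset 9: 0xC9 = 11001001 → 2-byte char (#4). Advance 2.
Byte at offset 11: 0xF0 = 11110000 → 4-byte char (#5). Advance 4.
Byte at offset 15: 0xF3 = 11110011 → 4-byte char (#6). Advance 4.
Byte at offset 19: 0xEF = 11101111 → 3-byte char (#7). Advance 3.
Reached end at offset 22 after 7 code points.

7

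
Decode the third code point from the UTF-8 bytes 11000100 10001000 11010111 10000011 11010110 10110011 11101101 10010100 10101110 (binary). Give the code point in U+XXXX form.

Offset 0: leading byte 0xC4 = 11000100 → 2-byte char #1 = C4 88.
Offset 2: leading byte 0xD7 = 11010111 → 2-byte char #2 = D7 83.
Offset 4: leading byte 0xD6 = 11010110 → 2-byte char #3 = D6 B3.
Leading byte 0xD6 = 11010110 matches 110xxxxx → 2-byte sequence.
Byte 1: 0xD6 = 11010110, payload 10110 (5 bits).
Byte 2: 0xB3 = 10110011 (10xxxxxx ✓), payload 110011.
Concatenate: 10110110011 = 0x5B3 (11 bits → U+05B3).

U+05B3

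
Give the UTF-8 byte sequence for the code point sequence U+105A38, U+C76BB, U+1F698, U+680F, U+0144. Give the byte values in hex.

U+105A38: 4-byte form → F4 85 A8 B8.
U+C76BB: 4-byte form → F3 87 9A BB.
U+1F698: 4-byte form → F0 9F 9A 98.
U+680F: 3-byte form → E6 A0 8F.
U+0144: 2-byte form → C5 84.
Concatenated (17 bytes): F4 85 A8 B8 F3 87 9A BB F0 9F 9A 98 E6 A0 8F C5 84.

F4 85 A8 B8 F3 87 9A BB F0 9F 9A 98 E6 A0 8F C5 84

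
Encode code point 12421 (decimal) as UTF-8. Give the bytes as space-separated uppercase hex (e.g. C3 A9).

E3 82 85

U+3085 = 0x3085 = 12421 decimal. In range U+0800–U+FFFF → 3-byte form: 1110xxxx 10xxxxxx 10xxxxxx.
Binary (16 bits): 0011000010000101.
Split 4+6+6: 0011 | 000010 | 000101.
Byte 1: 11100011 = 0xE3.
Byte 2: 10000010 = 0x82.
Byte 3: 10000101 = 0x85.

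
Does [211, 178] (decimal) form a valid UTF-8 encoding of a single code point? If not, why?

valid

Leading byte 0xD3 = 11010011 → 2-byte form.
Continuation bytes 0xB2=10110010 all match 10xxxxxx.
Decoded value 0x4F2 is ≥ 0x80 (shortest form) and not a surrogate.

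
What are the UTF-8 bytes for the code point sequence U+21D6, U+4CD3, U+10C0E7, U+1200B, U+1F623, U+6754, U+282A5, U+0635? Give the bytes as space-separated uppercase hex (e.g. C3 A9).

E2 87 96 E4 B3 93 F4 8C 83 A7 F0 92 80 8B F0 9F 98 A3 E6 9D 94 F0 A8 8A A5 D8 B5

U+21D6: 3-byte form → E2 87 96.
U+4CD3: 3-byte form → E4 B3 93.
U+10C0E7: 4-byte form → F4 8C 83 A7.
U+1200B: 4-byte form → F0 92 80 8B.
U+1F623: 4-byte form → F0 9F 98 A3.
U+6754: 3-byte form → E6 9D 94.
U+282A5: 4-byte form → F0 A8 8A A5.
U+0635: 2-byte form → D8 B5.
Concatenated (27 bytes): E2 87 96 E4 B3 93 F4 8C 83 A7 F0 92 80 8B F0 9F 98 A3 E6 9D 94 F0 A8 8A A5 D8 B5.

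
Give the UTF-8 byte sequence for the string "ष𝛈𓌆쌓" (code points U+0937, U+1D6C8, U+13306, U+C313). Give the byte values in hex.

E0 A4 B7 F0 9D 9B 88 F0 93 8C 86 EC 8C 93

U+0937: 3-byte form → E0 A4 B7.
U+1D6C8: 4-byte form → F0 9D 9B 88.
U+13306: 4-byte form → F0 93 8C 86.
U+C313: 3-byte form → EC 8C 93.
Concatenated (14 bytes): E0 A4 B7 F0 9D 9B 88 F0 93 8C 86 EC 8C 93.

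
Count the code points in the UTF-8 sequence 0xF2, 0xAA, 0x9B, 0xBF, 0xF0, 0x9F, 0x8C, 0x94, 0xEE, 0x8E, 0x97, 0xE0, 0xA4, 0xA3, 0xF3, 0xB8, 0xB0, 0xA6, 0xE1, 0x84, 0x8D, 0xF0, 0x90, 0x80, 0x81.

Byte at offset 0: 0xF2 = 11110010 → 4-byte char (#1). Advance 4.
Byte at offset 4: 0xF0 = 11110000 → 4-byte char (#2). Advance 4.
Byte at offset 8: 0xEE = 11101110 → 3-byte char (#3). Advance 3.
Byte at offset 11: 0xE0 = 11100000 → 3-byte char (#4). Advance 3.
Byte at offset 14: 0xF3 = 11110011 → 4-byte char (#5). Advance 4.
Byte at offset 18: 0xE1 = 11100001 → 3-byte char (#6). Advance 3.
Byte at offset 21: 0xF0 = 11110000 → 4-byte char (#7). Advance 4.
Reached end at offset 25 after 7 code points.

7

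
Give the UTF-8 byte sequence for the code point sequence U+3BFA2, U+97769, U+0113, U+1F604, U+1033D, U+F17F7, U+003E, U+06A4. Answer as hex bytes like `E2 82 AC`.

U+3BFA2: 4-byte form → F0 BB BE A2.
U+97769: 4-byte form → F2 97 9D A9.
U+0113: 2-byte form → C4 93.
U+1F604: 4-byte form → F0 9F 98 84.
U+1033D: 4-byte form → F0 90 8C BD.
U+F17F7: 4-byte form → F3 B1 9F B7.
U+003E: 1-byte form → 3E.
U+06A4: 2-byte form → DA A4.
Concatenated (25 bytes): F0 BB BE A2 F2 97 9D A9 C4 93 F0 9F 98 84 F0 90 8C BD F3 B1 9F B7 3E DA A4.

F0 BB BE A2 F2 97 9D A9 C4 93 F0 9F 98 84 F0 90 8C BD F3 B1 9F B7 3E DA A4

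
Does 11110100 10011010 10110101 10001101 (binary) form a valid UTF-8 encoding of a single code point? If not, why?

Leading byte 0xF4 = 11110100 → 4-byte form.
Payload = 0x11AD4D, which exceeds U+10FFFF, the maximum Unicode code point. (Leading bytes F5–FF, or F4 followed by ≥ 0x90, are invalid.)

invalid (encodes a value above U+10FFFF)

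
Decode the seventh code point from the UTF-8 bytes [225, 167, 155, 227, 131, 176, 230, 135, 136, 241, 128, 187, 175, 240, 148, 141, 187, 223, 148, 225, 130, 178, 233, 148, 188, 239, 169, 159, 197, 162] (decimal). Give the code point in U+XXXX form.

U+10B2

Offset 0: leading byte 0xE1 = 11100001 → 3-byte char #1 = E1 A7 9B.
Offset 3: leading byte 0xE3 = 11100011 → 3-byte char #2 = E3 83 B0.
Offset 6: leading byte 0xE6 = 11100110 → 3-byte char #3 = E6 87 88.
Offset 9: leading byte 0xF1 = 11110001 → 4-byte char #4 = F1 80 BB AF.
Offset 13: leading byte 0xF0 = 11110000 → 4-byte char #5 = F0 94 8D BB.
Offset 17: leading byte 0xDF = 11011111 → 2-byte char #6 = DF 94.
Offset 19: leading byte 0xE1 = 11100001 → 3-byte char #7 = E1 82 B2.
Leading byte 0xE1 = 11100001 matches 1110xxxx → 3-byte sequence.
Byte 1: 0xE1 = 11100001, payload 0001 (4 bits).
Byte 2: 0x82 = 10000010 (10xxxxxx ✓), payload 000010.
Byte 3: 0xB2 = 10110010 (10xxxxxx ✓), payload 110010.
Concatenate: 0001000010110010 = 0x10B2 (16 bits → U+10B2).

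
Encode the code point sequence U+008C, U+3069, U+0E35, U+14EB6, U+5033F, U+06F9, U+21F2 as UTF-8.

U+008C: 2-byte form → C2 8C.
U+3069: 3-byte form → E3 81 A9.
U+0E35: 3-byte form → E0 B8 B5.
U+14EB6: 4-byte form → F0 94 BA B6.
U+5033F: 4-byte form → F1 90 8C BF.
U+06F9: 2-byte form → DB B9.
U+21F2: 3-byte form → E2 87 B2.
Concatenated (21 bytes): C2 8C E3 81 A9 E0 B8 B5 F0 94 BA B6 F1 90 8C BF DB B9 E2 87 B2.

C2 8C E3 81 A9 E0 B8 B5 F0 94 BA B6 F1 90 8C BF DB B9 E2 87 B2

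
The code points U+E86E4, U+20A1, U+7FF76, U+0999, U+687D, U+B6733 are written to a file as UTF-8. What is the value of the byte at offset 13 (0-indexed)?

U+E86E4 → 4-byte form F3 A8 9B A4 at offsets 0–3.
U+20A1 → 3-byte form E2 82 A1 at offsets 4–6.
U+7FF76 → 4-byte form F1 BF BD B6 at offsets 7–10.
U+0999 → 3-byte form E0 A6 99 at offsets 11–13.
Offset 13 falls in char 4's range; it's byte 3 of E0 A6 99 = 0x99.

0x99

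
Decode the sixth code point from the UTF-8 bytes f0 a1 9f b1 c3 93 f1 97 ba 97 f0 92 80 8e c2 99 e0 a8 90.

Offset 0: leading byte 0xF0 = 11110000 → 4-byte char #1 = F0 A1 9F B1.
Offset 4: leading byte 0xC3 = 11000011 → 2-byte char #2 = C3 93.
Offset 6: leading byte 0xF1 = 11110001 → 4-byte char #3 = F1 97 BA 97.
Offset 10: leading byte 0xF0 = 11110000 → 4-byte char #4 = F0 92 80 8E.
Offset 14: leading byte 0xC2 = 11000010 → 2-byte char #5 = C2 99.
Offset 16: leading byte 0xE0 = 11100000 → 3-byte char #6 = E0 A8 90.
Leading byte 0xE0 = 11100000 matches 1110xxxx → 3-byte sequence.
Byte 1: 0xE0 = 11100000, payload 0000 (4 bits).
Byte 2: 0xA8 = 10101000 (10xxxxxx ✓), payload 101000.
Byte 3: 0x90 = 10010000 (10xxxxxx ✓), payload 010000.
Concatenate: 0000101000010000 = 0xA10 (16 bits → U+0A10).

U+0A10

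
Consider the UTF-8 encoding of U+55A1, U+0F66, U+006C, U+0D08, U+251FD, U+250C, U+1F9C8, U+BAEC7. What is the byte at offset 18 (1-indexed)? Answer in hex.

0xF0

1-indexed offset 18 is 0-indexed offset 17.
U+55A1 → 3-byte form E5 96 A1 at offsets 0–2.
U+0F66 → 3-byte form E0 BD A6 at offsets 3–5.
U+006C → 1-byte form 6C at offsets 6–6.
U+0D08 → 3-byte form E0 B4 88 at offsets 7–9.
U+251FD → 4-byte form F0 A5 87 BD at offsets 10–13.
U+250C → 3-byte form E2 94 8C at offsets 14–16.
U+1F9C8 → 4-byte form F0 9F A7 88 at offsets 17–20.
Offset 17 falls in char 7's range; it's byte 1 of F0 9F A7 88 = 0xF0.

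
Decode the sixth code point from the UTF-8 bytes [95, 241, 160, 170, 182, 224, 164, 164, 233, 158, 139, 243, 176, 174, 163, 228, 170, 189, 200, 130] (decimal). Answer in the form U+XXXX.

Offset 0: leading byte 0x5F = 01011111 → 1-byte char #1 = 5F.
Offset 1: leading byte 0xF1 = 11110001 → 4-byte char #2 = F1 A0 AA B6.
Offset 5: leading byte 0xE0 = 11100000 → 3-byte char #3 = E0 A4 A4.
Offset 8: leading byte 0xE9 = 11101001 → 3-byte char #4 = E9 9E 8B.
Offset 11: leading byte 0xF3 = 11110011 → 4-byte char #5 = F3 B0 AE A3.
Offset 15: leading byte 0xE4 = 11100100 → 3-byte char #6 = E4 AA BD.
Leading byte 0xE4 = 11100100 matches 1110xxxx → 3-byte sequence.
Byte 1: 0xE4 = 11100100, payload 0100 (4 bits).
Byte 2: 0xAA = 10101010 (10xxxxxx ✓), payload 101010.
Byte 3: 0xBD = 10111101 (10xxxxxx ✓), payload 111101.
Concatenate: 0100101010111101 = 0x4ABD (16 bits → U+4ABD).

U+4ABD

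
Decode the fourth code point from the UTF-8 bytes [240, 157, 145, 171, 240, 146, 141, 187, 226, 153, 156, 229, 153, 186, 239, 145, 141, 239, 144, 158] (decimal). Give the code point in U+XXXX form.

U+567A

Offset 0: leading byte 0xF0 = 11110000 → 4-byte char #1 = F0 9D 91 AB.
Offset 4: leading byte 0xF0 = 11110000 → 4-byte char #2 = F0 92 8D BB.
Offset 8: leading byte 0xE2 = 11100010 → 3-byte char #3 = E2 99 9C.
Offset 11: leading byte 0xE5 = 11100101 → 3-byte char #4 = E5 99 BA.
Leading byte 0xE5 = 11100101 matches 1110xxxx → 3-byte sequence.
Byte 1: 0xE5 = 11100101, payload 0101 (4 bits).
Byte 2: 0x99 = 10011001 (10xxxxxx ✓), payload 011001.
Byte 3: 0xBA = 10111010 (10xxxxxx ✓), payload 111010.
Concatenate: 0101011001111010 = 0x567A (16 bits → U+567A).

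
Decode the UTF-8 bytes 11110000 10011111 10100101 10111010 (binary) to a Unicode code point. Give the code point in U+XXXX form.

Leading byte 0xF0 = 11110000 matches 11110xxx → 4-byte sequence.
Byte 1: 0xF0 = 11110000, payload 000 (3 bits).
Byte 2: 0x9F = 10011111 (10xxxxxx ✓), payload 011111.
Byte 3: 0xA5 = 10100101 (10xxxxxx ✓), payload 100101.
Byte 4: 0xBA = 10111010 (10xxxxxx ✓), payload 111010.
Concatenate: 000011111100101111010 = 0x1F97A (21 bits → U+1F97A).

U+1F97A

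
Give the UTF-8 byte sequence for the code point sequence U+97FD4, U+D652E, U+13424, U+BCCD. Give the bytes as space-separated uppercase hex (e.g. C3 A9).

F2 97 BF 94 F3 96 94 AE F0 93 90 A4 EB B3 8D

U+97FD4: 4-byte form → F2 97 BF 94.
U+D652E: 4-byte form → F3 96 94 AE.
U+13424: 4-byte form → F0 93 90 A4.
U+BCCD: 3-byte form → EB B3 8D.
Concatenated (15 bytes): F2 97 BF 94 F3 96 94 AE F0 93 90 A4 EB B3 8D.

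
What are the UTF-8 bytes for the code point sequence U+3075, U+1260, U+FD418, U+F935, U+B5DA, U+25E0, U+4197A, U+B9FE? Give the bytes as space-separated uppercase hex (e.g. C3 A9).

E3 81 B5 E1 89 A0 F3 BD 90 98 EF A4 B5 EB 97 9A E2 97 A0 F1 81 A5 BA EB A7 BE

U+3075: 3-byte form → E3 81 B5.
U+1260: 3-byte form → E1 89 A0.
U+FD418: 4-byte form → F3 BD 90 98.
U+F935: 3-byte form → EF A4 B5.
U+B5DA: 3-byte form → EB 97 9A.
U+25E0: 3-byte form → E2 97 A0.
U+4197A: 4-byte form → F1 81 A5 BA.
U+B9FE: 3-byte form → EB A7 BE.
Concatenated (26 bytes): E3 81 B5 E1 89 A0 F3 BD 90 98 EF A4 B5 EB 97 9A E2 97 A0 F1 81 A5 BA EB A7 BE.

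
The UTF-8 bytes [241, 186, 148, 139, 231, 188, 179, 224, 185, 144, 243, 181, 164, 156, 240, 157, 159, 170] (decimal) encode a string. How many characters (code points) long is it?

5

Byte at offset 0: 0xF1 = 11110001 → 4-byte char (#1). Advance 4.
Byte at offset 4: 0xE7 = 11100111 → 3-byte char (#2). Advance 3.
Byte at offset 7: 0xE0 = 11100000 → 3-byte char (#3). Advance 3.
Byte at offset 10: 0xF3 = 11110011 → 4-byte char (#4). Advance 4.
Byte at offset 14: 0xF0 = 11110000 → 4-byte char (#5). Advance 4.
Reached end at offset 18 after 5 code points.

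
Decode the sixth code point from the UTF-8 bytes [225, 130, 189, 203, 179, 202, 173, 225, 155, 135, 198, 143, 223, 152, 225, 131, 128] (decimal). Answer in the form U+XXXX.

U+07D8

Offset 0: leading byte 0xE1 = 11100001 → 3-byte char #1 = E1 82 BD.
Offset 3: leading byte 0xCB = 11001011 → 2-byte char #2 = CB B3.
Offset 5: leading byte 0xCA = 11001010 → 2-byte char #3 = CA AD.
Offset 7: leading byte 0xE1 = 11100001 → 3-byte char #4 = E1 9B 87.
Offset 10: leading byte 0xC6 = 11000110 → 2-byte char #5 = C6 8F.
Offset 12: leading byte 0xDF = 11011111 → 2-byte char #6 = DF 98.
Leading byte 0xDF = 11011111 matches 110xxxxx → 2-byte sequence.
Byte 1: 0xDF = 11011111, payload 11111 (5 bits).
Byte 2: 0x98 = 10011000 (10xxxxxx ✓), payload 011000.
Concatenate: 11111011000 = 0x7D8 (11 bits → U+07D8).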